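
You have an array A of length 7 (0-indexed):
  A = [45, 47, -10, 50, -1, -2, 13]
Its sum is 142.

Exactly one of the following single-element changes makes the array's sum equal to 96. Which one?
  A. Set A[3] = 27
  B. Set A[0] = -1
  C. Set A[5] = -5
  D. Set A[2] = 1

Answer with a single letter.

Answer: B

Derivation:
Option A: A[3] 50->27, delta=-23, new_sum=142+(-23)=119
Option B: A[0] 45->-1, delta=-46, new_sum=142+(-46)=96 <-- matches target
Option C: A[5] -2->-5, delta=-3, new_sum=142+(-3)=139
Option D: A[2] -10->1, delta=11, new_sum=142+(11)=153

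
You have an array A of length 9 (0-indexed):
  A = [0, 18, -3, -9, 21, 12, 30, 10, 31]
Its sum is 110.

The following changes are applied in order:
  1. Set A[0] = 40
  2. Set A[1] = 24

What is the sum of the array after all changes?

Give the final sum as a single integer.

Answer: 156

Derivation:
Initial sum: 110
Change 1: A[0] 0 -> 40, delta = 40, sum = 150
Change 2: A[1] 18 -> 24, delta = 6, sum = 156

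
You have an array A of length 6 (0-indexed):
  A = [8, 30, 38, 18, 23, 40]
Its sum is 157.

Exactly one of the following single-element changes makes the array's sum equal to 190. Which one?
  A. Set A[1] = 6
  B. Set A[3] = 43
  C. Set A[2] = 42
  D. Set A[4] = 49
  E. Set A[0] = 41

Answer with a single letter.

Option A: A[1] 30->6, delta=-24, new_sum=157+(-24)=133
Option B: A[3] 18->43, delta=25, new_sum=157+(25)=182
Option C: A[2] 38->42, delta=4, new_sum=157+(4)=161
Option D: A[4] 23->49, delta=26, new_sum=157+(26)=183
Option E: A[0] 8->41, delta=33, new_sum=157+(33)=190 <-- matches target

Answer: E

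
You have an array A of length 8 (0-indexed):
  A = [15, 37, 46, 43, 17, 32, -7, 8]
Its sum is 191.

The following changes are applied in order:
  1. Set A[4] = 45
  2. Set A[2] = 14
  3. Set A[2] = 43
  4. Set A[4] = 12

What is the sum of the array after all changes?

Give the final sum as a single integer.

Answer: 183

Derivation:
Initial sum: 191
Change 1: A[4] 17 -> 45, delta = 28, sum = 219
Change 2: A[2] 46 -> 14, delta = -32, sum = 187
Change 3: A[2] 14 -> 43, delta = 29, sum = 216
Change 4: A[4] 45 -> 12, delta = -33, sum = 183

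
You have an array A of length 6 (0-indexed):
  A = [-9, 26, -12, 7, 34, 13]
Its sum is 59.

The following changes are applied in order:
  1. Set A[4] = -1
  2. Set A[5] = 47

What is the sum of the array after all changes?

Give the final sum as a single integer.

Answer: 58

Derivation:
Initial sum: 59
Change 1: A[4] 34 -> -1, delta = -35, sum = 24
Change 2: A[5] 13 -> 47, delta = 34, sum = 58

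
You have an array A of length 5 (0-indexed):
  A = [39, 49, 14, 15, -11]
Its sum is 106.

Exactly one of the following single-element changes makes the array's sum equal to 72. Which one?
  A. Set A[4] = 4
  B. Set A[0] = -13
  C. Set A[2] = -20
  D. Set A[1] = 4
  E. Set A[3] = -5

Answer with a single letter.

Answer: C

Derivation:
Option A: A[4] -11->4, delta=15, new_sum=106+(15)=121
Option B: A[0] 39->-13, delta=-52, new_sum=106+(-52)=54
Option C: A[2] 14->-20, delta=-34, new_sum=106+(-34)=72 <-- matches target
Option D: A[1] 49->4, delta=-45, new_sum=106+(-45)=61
Option E: A[3] 15->-5, delta=-20, new_sum=106+(-20)=86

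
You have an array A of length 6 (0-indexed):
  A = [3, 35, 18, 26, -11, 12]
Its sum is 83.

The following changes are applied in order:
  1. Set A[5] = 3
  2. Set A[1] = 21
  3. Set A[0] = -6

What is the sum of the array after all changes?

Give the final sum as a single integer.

Initial sum: 83
Change 1: A[5] 12 -> 3, delta = -9, sum = 74
Change 2: A[1] 35 -> 21, delta = -14, sum = 60
Change 3: A[0] 3 -> -6, delta = -9, sum = 51

Answer: 51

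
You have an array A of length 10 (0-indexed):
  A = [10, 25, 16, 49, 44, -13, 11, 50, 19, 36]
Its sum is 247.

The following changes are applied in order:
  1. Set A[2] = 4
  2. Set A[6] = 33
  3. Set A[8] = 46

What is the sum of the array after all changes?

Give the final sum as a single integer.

Initial sum: 247
Change 1: A[2] 16 -> 4, delta = -12, sum = 235
Change 2: A[6] 11 -> 33, delta = 22, sum = 257
Change 3: A[8] 19 -> 46, delta = 27, sum = 284

Answer: 284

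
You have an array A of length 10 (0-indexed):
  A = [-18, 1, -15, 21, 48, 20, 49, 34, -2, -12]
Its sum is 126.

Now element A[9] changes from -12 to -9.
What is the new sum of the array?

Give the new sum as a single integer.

Answer: 129

Derivation:
Old value at index 9: -12
New value at index 9: -9
Delta = -9 - -12 = 3
New sum = old_sum + delta = 126 + (3) = 129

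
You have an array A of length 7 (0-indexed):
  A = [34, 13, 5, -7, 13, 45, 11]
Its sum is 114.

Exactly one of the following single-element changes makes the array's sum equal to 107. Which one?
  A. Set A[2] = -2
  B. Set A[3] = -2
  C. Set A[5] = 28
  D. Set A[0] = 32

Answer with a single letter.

Answer: A

Derivation:
Option A: A[2] 5->-2, delta=-7, new_sum=114+(-7)=107 <-- matches target
Option B: A[3] -7->-2, delta=5, new_sum=114+(5)=119
Option C: A[5] 45->28, delta=-17, new_sum=114+(-17)=97
Option D: A[0] 34->32, delta=-2, new_sum=114+(-2)=112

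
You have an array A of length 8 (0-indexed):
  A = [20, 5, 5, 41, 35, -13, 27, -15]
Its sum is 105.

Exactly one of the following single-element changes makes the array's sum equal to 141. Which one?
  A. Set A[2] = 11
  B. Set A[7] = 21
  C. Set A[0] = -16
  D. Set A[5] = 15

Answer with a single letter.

Answer: B

Derivation:
Option A: A[2] 5->11, delta=6, new_sum=105+(6)=111
Option B: A[7] -15->21, delta=36, new_sum=105+(36)=141 <-- matches target
Option C: A[0] 20->-16, delta=-36, new_sum=105+(-36)=69
Option D: A[5] -13->15, delta=28, new_sum=105+(28)=133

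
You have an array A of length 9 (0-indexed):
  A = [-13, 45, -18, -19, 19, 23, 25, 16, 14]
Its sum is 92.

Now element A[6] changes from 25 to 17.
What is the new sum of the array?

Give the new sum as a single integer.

Answer: 84

Derivation:
Old value at index 6: 25
New value at index 6: 17
Delta = 17 - 25 = -8
New sum = old_sum + delta = 92 + (-8) = 84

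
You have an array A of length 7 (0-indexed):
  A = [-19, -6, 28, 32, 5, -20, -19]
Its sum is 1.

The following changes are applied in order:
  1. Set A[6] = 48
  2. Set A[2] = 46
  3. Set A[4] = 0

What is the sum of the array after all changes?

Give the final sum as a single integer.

Answer: 81

Derivation:
Initial sum: 1
Change 1: A[6] -19 -> 48, delta = 67, sum = 68
Change 2: A[2] 28 -> 46, delta = 18, sum = 86
Change 3: A[4] 5 -> 0, delta = -5, sum = 81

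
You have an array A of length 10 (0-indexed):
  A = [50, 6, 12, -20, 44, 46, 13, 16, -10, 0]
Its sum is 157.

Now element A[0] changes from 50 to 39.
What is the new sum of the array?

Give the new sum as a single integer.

Old value at index 0: 50
New value at index 0: 39
Delta = 39 - 50 = -11
New sum = old_sum + delta = 157 + (-11) = 146

Answer: 146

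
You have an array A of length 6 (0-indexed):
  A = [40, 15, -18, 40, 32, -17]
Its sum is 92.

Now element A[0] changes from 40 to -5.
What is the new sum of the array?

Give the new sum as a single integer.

Old value at index 0: 40
New value at index 0: -5
Delta = -5 - 40 = -45
New sum = old_sum + delta = 92 + (-45) = 47

Answer: 47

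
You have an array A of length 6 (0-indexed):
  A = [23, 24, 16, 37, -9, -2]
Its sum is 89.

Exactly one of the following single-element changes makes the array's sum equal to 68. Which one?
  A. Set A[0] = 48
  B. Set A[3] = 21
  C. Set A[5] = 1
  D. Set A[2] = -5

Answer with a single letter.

Option A: A[0] 23->48, delta=25, new_sum=89+(25)=114
Option B: A[3] 37->21, delta=-16, new_sum=89+(-16)=73
Option C: A[5] -2->1, delta=3, new_sum=89+(3)=92
Option D: A[2] 16->-5, delta=-21, new_sum=89+(-21)=68 <-- matches target

Answer: D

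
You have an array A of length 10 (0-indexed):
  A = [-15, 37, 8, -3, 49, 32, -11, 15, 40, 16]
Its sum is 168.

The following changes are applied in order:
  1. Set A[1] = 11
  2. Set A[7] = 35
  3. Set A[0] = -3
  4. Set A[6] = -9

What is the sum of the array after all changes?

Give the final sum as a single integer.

Answer: 176

Derivation:
Initial sum: 168
Change 1: A[1] 37 -> 11, delta = -26, sum = 142
Change 2: A[7] 15 -> 35, delta = 20, sum = 162
Change 3: A[0] -15 -> -3, delta = 12, sum = 174
Change 4: A[6] -11 -> -9, delta = 2, sum = 176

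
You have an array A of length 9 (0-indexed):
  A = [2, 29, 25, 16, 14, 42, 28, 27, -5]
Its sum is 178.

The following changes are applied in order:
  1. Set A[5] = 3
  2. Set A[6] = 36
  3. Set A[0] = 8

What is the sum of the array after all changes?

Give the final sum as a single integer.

Answer: 153

Derivation:
Initial sum: 178
Change 1: A[5] 42 -> 3, delta = -39, sum = 139
Change 2: A[6] 28 -> 36, delta = 8, sum = 147
Change 3: A[0] 2 -> 8, delta = 6, sum = 153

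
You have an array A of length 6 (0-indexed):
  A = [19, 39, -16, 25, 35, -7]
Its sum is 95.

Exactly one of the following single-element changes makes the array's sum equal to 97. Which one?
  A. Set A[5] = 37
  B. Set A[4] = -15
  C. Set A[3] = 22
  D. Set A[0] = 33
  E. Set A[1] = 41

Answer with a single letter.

Answer: E

Derivation:
Option A: A[5] -7->37, delta=44, new_sum=95+(44)=139
Option B: A[4] 35->-15, delta=-50, new_sum=95+(-50)=45
Option C: A[3] 25->22, delta=-3, new_sum=95+(-3)=92
Option D: A[0] 19->33, delta=14, new_sum=95+(14)=109
Option E: A[1] 39->41, delta=2, new_sum=95+(2)=97 <-- matches target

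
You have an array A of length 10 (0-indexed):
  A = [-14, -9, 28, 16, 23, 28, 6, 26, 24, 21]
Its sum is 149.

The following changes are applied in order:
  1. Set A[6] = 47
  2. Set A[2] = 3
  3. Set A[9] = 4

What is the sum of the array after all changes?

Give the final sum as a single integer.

Answer: 148

Derivation:
Initial sum: 149
Change 1: A[6] 6 -> 47, delta = 41, sum = 190
Change 2: A[2] 28 -> 3, delta = -25, sum = 165
Change 3: A[9] 21 -> 4, delta = -17, sum = 148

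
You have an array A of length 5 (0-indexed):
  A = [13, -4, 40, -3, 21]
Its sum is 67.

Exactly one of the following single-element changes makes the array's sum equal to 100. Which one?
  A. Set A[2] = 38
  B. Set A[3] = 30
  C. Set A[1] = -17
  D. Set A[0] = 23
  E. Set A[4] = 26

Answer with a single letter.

Option A: A[2] 40->38, delta=-2, new_sum=67+(-2)=65
Option B: A[3] -3->30, delta=33, new_sum=67+(33)=100 <-- matches target
Option C: A[1] -4->-17, delta=-13, new_sum=67+(-13)=54
Option D: A[0] 13->23, delta=10, new_sum=67+(10)=77
Option E: A[4] 21->26, delta=5, new_sum=67+(5)=72

Answer: B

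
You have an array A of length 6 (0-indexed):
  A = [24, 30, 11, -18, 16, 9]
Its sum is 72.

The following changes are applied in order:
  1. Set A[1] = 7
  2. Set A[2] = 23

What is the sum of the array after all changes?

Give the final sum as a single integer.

Initial sum: 72
Change 1: A[1] 30 -> 7, delta = -23, sum = 49
Change 2: A[2] 11 -> 23, delta = 12, sum = 61

Answer: 61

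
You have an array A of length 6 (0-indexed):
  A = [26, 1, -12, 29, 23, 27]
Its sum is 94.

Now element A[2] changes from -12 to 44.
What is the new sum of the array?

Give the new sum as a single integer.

Old value at index 2: -12
New value at index 2: 44
Delta = 44 - -12 = 56
New sum = old_sum + delta = 94 + (56) = 150

Answer: 150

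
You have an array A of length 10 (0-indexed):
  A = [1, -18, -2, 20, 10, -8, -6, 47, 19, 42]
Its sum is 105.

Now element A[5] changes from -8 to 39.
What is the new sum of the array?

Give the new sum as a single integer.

Answer: 152

Derivation:
Old value at index 5: -8
New value at index 5: 39
Delta = 39 - -8 = 47
New sum = old_sum + delta = 105 + (47) = 152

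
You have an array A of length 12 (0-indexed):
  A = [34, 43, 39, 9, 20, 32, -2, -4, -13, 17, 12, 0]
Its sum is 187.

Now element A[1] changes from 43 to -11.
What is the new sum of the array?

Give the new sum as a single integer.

Old value at index 1: 43
New value at index 1: -11
Delta = -11 - 43 = -54
New sum = old_sum + delta = 187 + (-54) = 133

Answer: 133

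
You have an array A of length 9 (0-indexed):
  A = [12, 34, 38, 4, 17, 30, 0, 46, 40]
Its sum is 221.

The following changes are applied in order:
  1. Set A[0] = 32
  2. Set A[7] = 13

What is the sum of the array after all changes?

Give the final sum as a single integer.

Initial sum: 221
Change 1: A[0] 12 -> 32, delta = 20, sum = 241
Change 2: A[7] 46 -> 13, delta = -33, sum = 208

Answer: 208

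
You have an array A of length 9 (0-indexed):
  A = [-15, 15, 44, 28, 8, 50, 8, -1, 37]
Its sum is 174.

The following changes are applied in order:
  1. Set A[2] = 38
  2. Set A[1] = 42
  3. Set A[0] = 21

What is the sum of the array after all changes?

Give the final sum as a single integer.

Answer: 231

Derivation:
Initial sum: 174
Change 1: A[2] 44 -> 38, delta = -6, sum = 168
Change 2: A[1] 15 -> 42, delta = 27, sum = 195
Change 3: A[0] -15 -> 21, delta = 36, sum = 231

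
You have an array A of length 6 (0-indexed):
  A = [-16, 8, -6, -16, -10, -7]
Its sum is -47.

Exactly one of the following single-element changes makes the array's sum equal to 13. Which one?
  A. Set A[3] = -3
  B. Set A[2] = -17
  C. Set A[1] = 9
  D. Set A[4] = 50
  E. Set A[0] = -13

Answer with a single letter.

Option A: A[3] -16->-3, delta=13, new_sum=-47+(13)=-34
Option B: A[2] -6->-17, delta=-11, new_sum=-47+(-11)=-58
Option C: A[1] 8->9, delta=1, new_sum=-47+(1)=-46
Option D: A[4] -10->50, delta=60, new_sum=-47+(60)=13 <-- matches target
Option E: A[0] -16->-13, delta=3, new_sum=-47+(3)=-44

Answer: D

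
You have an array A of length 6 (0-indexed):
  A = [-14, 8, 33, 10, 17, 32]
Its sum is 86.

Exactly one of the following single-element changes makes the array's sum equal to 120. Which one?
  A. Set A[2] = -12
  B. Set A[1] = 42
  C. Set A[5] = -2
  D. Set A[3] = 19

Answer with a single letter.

Option A: A[2] 33->-12, delta=-45, new_sum=86+(-45)=41
Option B: A[1] 8->42, delta=34, new_sum=86+(34)=120 <-- matches target
Option C: A[5] 32->-2, delta=-34, new_sum=86+(-34)=52
Option D: A[3] 10->19, delta=9, new_sum=86+(9)=95

Answer: B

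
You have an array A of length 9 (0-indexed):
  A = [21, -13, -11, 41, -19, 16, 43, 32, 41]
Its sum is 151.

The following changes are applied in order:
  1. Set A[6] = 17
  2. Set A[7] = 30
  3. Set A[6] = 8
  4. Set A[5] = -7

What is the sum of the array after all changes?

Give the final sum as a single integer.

Answer: 91

Derivation:
Initial sum: 151
Change 1: A[6] 43 -> 17, delta = -26, sum = 125
Change 2: A[7] 32 -> 30, delta = -2, sum = 123
Change 3: A[6] 17 -> 8, delta = -9, sum = 114
Change 4: A[5] 16 -> -7, delta = -23, sum = 91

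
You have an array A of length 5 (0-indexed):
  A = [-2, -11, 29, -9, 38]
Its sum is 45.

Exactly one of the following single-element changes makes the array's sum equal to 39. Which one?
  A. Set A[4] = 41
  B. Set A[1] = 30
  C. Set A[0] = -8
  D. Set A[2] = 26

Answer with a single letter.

Option A: A[4] 38->41, delta=3, new_sum=45+(3)=48
Option B: A[1] -11->30, delta=41, new_sum=45+(41)=86
Option C: A[0] -2->-8, delta=-6, new_sum=45+(-6)=39 <-- matches target
Option D: A[2] 29->26, delta=-3, new_sum=45+(-3)=42

Answer: C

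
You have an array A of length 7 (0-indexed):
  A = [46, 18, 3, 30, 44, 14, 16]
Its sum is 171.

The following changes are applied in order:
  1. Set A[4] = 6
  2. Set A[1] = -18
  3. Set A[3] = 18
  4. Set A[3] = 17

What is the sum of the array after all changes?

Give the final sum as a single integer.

Answer: 84

Derivation:
Initial sum: 171
Change 1: A[4] 44 -> 6, delta = -38, sum = 133
Change 2: A[1] 18 -> -18, delta = -36, sum = 97
Change 3: A[3] 30 -> 18, delta = -12, sum = 85
Change 4: A[3] 18 -> 17, delta = -1, sum = 84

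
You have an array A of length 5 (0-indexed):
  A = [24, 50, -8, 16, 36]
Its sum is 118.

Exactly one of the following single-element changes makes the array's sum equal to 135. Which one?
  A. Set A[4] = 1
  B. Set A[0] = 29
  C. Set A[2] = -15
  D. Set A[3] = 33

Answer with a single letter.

Option A: A[4] 36->1, delta=-35, new_sum=118+(-35)=83
Option B: A[0] 24->29, delta=5, new_sum=118+(5)=123
Option C: A[2] -8->-15, delta=-7, new_sum=118+(-7)=111
Option D: A[3] 16->33, delta=17, new_sum=118+(17)=135 <-- matches target

Answer: D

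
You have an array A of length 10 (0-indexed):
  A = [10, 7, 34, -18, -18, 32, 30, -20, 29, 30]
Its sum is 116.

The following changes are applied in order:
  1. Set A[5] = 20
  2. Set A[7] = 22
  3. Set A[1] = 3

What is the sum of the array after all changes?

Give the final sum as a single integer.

Initial sum: 116
Change 1: A[5] 32 -> 20, delta = -12, sum = 104
Change 2: A[7] -20 -> 22, delta = 42, sum = 146
Change 3: A[1] 7 -> 3, delta = -4, sum = 142

Answer: 142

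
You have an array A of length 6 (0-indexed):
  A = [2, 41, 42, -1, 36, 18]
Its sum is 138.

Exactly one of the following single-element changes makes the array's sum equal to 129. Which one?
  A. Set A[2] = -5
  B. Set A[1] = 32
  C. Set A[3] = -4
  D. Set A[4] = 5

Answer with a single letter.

Option A: A[2] 42->-5, delta=-47, new_sum=138+(-47)=91
Option B: A[1] 41->32, delta=-9, new_sum=138+(-9)=129 <-- matches target
Option C: A[3] -1->-4, delta=-3, new_sum=138+(-3)=135
Option D: A[4] 36->5, delta=-31, new_sum=138+(-31)=107

Answer: B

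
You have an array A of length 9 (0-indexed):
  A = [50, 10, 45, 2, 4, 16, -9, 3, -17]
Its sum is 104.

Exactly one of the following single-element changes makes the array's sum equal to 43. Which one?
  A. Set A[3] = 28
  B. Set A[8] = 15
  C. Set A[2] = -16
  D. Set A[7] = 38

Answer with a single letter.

Answer: C

Derivation:
Option A: A[3] 2->28, delta=26, new_sum=104+(26)=130
Option B: A[8] -17->15, delta=32, new_sum=104+(32)=136
Option C: A[2] 45->-16, delta=-61, new_sum=104+(-61)=43 <-- matches target
Option D: A[7] 3->38, delta=35, new_sum=104+(35)=139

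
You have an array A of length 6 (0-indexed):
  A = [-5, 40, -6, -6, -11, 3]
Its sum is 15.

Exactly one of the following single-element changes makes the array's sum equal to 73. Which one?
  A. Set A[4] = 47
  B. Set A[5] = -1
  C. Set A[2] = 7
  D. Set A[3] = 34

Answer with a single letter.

Option A: A[4] -11->47, delta=58, new_sum=15+(58)=73 <-- matches target
Option B: A[5] 3->-1, delta=-4, new_sum=15+(-4)=11
Option C: A[2] -6->7, delta=13, new_sum=15+(13)=28
Option D: A[3] -6->34, delta=40, new_sum=15+(40)=55

Answer: A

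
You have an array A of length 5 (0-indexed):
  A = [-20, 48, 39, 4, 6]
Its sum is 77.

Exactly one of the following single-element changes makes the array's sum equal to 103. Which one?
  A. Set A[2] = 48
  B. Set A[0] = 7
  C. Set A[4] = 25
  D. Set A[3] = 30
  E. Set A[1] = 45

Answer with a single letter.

Option A: A[2] 39->48, delta=9, new_sum=77+(9)=86
Option B: A[0] -20->7, delta=27, new_sum=77+(27)=104
Option C: A[4] 6->25, delta=19, new_sum=77+(19)=96
Option D: A[3] 4->30, delta=26, new_sum=77+(26)=103 <-- matches target
Option E: A[1] 48->45, delta=-3, new_sum=77+(-3)=74

Answer: D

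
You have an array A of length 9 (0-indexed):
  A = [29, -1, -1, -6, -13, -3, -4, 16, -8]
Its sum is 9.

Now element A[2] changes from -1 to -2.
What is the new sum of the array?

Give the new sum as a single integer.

Old value at index 2: -1
New value at index 2: -2
Delta = -2 - -1 = -1
New sum = old_sum + delta = 9 + (-1) = 8

Answer: 8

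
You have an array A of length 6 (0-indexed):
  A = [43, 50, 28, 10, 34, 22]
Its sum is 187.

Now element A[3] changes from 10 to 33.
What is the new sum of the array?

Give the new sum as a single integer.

Old value at index 3: 10
New value at index 3: 33
Delta = 33 - 10 = 23
New sum = old_sum + delta = 187 + (23) = 210

Answer: 210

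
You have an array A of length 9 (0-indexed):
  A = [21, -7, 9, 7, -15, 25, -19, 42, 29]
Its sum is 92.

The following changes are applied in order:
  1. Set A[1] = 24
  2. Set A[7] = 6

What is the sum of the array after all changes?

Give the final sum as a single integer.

Answer: 87

Derivation:
Initial sum: 92
Change 1: A[1] -7 -> 24, delta = 31, sum = 123
Change 2: A[7] 42 -> 6, delta = -36, sum = 87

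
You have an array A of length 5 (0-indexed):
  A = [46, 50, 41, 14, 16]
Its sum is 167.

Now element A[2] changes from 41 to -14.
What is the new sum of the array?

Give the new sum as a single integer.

Old value at index 2: 41
New value at index 2: -14
Delta = -14 - 41 = -55
New sum = old_sum + delta = 167 + (-55) = 112

Answer: 112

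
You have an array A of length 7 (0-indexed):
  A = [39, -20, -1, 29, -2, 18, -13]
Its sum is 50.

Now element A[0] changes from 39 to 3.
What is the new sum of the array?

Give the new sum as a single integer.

Old value at index 0: 39
New value at index 0: 3
Delta = 3 - 39 = -36
New sum = old_sum + delta = 50 + (-36) = 14

Answer: 14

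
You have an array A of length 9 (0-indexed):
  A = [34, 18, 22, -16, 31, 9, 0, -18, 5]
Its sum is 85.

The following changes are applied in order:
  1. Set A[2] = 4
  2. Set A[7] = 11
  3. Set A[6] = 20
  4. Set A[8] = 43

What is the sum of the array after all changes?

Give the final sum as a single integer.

Initial sum: 85
Change 1: A[2] 22 -> 4, delta = -18, sum = 67
Change 2: A[7] -18 -> 11, delta = 29, sum = 96
Change 3: A[6] 0 -> 20, delta = 20, sum = 116
Change 4: A[8] 5 -> 43, delta = 38, sum = 154

Answer: 154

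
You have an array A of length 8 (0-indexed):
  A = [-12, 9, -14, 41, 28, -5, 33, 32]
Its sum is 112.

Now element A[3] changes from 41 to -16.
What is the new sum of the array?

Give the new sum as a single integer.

Answer: 55

Derivation:
Old value at index 3: 41
New value at index 3: -16
Delta = -16 - 41 = -57
New sum = old_sum + delta = 112 + (-57) = 55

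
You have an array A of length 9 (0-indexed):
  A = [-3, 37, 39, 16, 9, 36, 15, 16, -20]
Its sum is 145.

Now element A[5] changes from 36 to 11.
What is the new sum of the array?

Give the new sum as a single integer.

Answer: 120

Derivation:
Old value at index 5: 36
New value at index 5: 11
Delta = 11 - 36 = -25
New sum = old_sum + delta = 145 + (-25) = 120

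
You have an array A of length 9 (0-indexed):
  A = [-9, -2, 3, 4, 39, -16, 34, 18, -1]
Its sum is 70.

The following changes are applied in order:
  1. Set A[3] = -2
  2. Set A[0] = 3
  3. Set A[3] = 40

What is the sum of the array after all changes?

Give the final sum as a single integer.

Initial sum: 70
Change 1: A[3] 4 -> -2, delta = -6, sum = 64
Change 2: A[0] -9 -> 3, delta = 12, sum = 76
Change 3: A[3] -2 -> 40, delta = 42, sum = 118

Answer: 118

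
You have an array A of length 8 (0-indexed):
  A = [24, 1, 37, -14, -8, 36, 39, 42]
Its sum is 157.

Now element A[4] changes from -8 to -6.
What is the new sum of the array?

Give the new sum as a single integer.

Old value at index 4: -8
New value at index 4: -6
Delta = -6 - -8 = 2
New sum = old_sum + delta = 157 + (2) = 159

Answer: 159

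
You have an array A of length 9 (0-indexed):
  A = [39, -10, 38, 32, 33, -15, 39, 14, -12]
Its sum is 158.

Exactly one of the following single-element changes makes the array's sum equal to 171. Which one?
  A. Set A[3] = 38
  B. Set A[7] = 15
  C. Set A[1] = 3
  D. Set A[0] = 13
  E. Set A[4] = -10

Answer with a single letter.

Option A: A[3] 32->38, delta=6, new_sum=158+(6)=164
Option B: A[7] 14->15, delta=1, new_sum=158+(1)=159
Option C: A[1] -10->3, delta=13, new_sum=158+(13)=171 <-- matches target
Option D: A[0] 39->13, delta=-26, new_sum=158+(-26)=132
Option E: A[4] 33->-10, delta=-43, new_sum=158+(-43)=115

Answer: C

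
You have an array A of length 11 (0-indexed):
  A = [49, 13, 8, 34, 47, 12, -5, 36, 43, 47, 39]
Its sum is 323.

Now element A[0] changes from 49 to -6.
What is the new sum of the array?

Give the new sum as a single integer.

Answer: 268

Derivation:
Old value at index 0: 49
New value at index 0: -6
Delta = -6 - 49 = -55
New sum = old_sum + delta = 323 + (-55) = 268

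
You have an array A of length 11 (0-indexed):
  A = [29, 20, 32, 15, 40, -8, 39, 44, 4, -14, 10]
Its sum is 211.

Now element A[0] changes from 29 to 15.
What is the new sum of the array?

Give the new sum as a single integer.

Answer: 197

Derivation:
Old value at index 0: 29
New value at index 0: 15
Delta = 15 - 29 = -14
New sum = old_sum + delta = 211 + (-14) = 197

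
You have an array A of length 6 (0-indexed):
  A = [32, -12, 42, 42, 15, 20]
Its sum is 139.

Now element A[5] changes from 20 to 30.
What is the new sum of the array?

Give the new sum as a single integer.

Answer: 149

Derivation:
Old value at index 5: 20
New value at index 5: 30
Delta = 30 - 20 = 10
New sum = old_sum + delta = 139 + (10) = 149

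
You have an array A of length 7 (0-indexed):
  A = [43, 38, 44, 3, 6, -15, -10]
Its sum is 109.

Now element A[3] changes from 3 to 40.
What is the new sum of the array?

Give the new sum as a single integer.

Old value at index 3: 3
New value at index 3: 40
Delta = 40 - 3 = 37
New sum = old_sum + delta = 109 + (37) = 146

Answer: 146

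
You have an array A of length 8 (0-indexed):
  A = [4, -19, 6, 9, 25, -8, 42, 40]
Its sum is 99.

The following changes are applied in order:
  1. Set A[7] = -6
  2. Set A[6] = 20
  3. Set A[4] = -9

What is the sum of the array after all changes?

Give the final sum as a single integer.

Initial sum: 99
Change 1: A[7] 40 -> -6, delta = -46, sum = 53
Change 2: A[6] 42 -> 20, delta = -22, sum = 31
Change 3: A[4] 25 -> -9, delta = -34, sum = -3

Answer: -3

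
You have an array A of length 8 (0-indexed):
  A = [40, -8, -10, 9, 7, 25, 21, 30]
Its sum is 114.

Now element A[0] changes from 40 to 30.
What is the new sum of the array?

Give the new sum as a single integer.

Answer: 104

Derivation:
Old value at index 0: 40
New value at index 0: 30
Delta = 30 - 40 = -10
New sum = old_sum + delta = 114 + (-10) = 104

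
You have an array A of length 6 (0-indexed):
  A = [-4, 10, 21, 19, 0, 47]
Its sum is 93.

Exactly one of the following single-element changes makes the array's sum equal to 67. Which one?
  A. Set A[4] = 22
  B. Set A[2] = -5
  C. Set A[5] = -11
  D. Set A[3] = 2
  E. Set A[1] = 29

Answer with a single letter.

Option A: A[4] 0->22, delta=22, new_sum=93+(22)=115
Option B: A[2] 21->-5, delta=-26, new_sum=93+(-26)=67 <-- matches target
Option C: A[5] 47->-11, delta=-58, new_sum=93+(-58)=35
Option D: A[3] 19->2, delta=-17, new_sum=93+(-17)=76
Option E: A[1] 10->29, delta=19, new_sum=93+(19)=112

Answer: B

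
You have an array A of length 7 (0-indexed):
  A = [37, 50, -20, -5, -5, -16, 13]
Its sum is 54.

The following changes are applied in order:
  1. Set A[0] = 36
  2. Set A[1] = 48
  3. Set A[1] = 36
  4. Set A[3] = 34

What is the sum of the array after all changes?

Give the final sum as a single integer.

Initial sum: 54
Change 1: A[0] 37 -> 36, delta = -1, sum = 53
Change 2: A[1] 50 -> 48, delta = -2, sum = 51
Change 3: A[1] 48 -> 36, delta = -12, sum = 39
Change 4: A[3] -5 -> 34, delta = 39, sum = 78

Answer: 78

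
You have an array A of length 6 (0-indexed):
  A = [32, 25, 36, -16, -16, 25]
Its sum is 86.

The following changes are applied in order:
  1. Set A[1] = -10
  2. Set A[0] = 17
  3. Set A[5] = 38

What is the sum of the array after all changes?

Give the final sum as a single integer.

Initial sum: 86
Change 1: A[1] 25 -> -10, delta = -35, sum = 51
Change 2: A[0] 32 -> 17, delta = -15, sum = 36
Change 3: A[5] 25 -> 38, delta = 13, sum = 49

Answer: 49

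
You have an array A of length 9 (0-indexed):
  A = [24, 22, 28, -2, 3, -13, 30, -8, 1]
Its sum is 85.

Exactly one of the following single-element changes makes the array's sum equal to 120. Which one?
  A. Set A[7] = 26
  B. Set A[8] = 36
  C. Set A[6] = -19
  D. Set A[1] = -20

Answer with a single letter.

Answer: B

Derivation:
Option A: A[7] -8->26, delta=34, new_sum=85+(34)=119
Option B: A[8] 1->36, delta=35, new_sum=85+(35)=120 <-- matches target
Option C: A[6] 30->-19, delta=-49, new_sum=85+(-49)=36
Option D: A[1] 22->-20, delta=-42, new_sum=85+(-42)=43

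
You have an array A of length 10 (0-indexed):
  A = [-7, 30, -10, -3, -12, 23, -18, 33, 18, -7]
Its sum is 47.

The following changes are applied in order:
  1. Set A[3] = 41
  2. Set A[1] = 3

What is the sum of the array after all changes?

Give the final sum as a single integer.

Initial sum: 47
Change 1: A[3] -3 -> 41, delta = 44, sum = 91
Change 2: A[1] 30 -> 3, delta = -27, sum = 64

Answer: 64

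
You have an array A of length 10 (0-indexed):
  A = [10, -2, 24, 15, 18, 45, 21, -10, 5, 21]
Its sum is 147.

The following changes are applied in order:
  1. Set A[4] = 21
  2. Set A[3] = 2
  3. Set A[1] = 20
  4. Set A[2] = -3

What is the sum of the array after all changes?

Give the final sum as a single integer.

Answer: 132

Derivation:
Initial sum: 147
Change 1: A[4] 18 -> 21, delta = 3, sum = 150
Change 2: A[3] 15 -> 2, delta = -13, sum = 137
Change 3: A[1] -2 -> 20, delta = 22, sum = 159
Change 4: A[2] 24 -> -3, delta = -27, sum = 132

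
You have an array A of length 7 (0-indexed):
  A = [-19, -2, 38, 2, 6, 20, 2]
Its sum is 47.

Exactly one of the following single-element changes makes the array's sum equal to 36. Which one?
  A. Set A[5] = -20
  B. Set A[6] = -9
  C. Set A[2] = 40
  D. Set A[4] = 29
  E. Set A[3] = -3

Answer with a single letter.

Option A: A[5] 20->-20, delta=-40, new_sum=47+(-40)=7
Option B: A[6] 2->-9, delta=-11, new_sum=47+(-11)=36 <-- matches target
Option C: A[2] 38->40, delta=2, new_sum=47+(2)=49
Option D: A[4] 6->29, delta=23, new_sum=47+(23)=70
Option E: A[3] 2->-3, delta=-5, new_sum=47+(-5)=42

Answer: B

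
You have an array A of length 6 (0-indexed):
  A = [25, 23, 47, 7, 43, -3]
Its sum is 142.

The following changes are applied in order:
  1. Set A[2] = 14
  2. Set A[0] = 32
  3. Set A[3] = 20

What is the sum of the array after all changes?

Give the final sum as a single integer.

Initial sum: 142
Change 1: A[2] 47 -> 14, delta = -33, sum = 109
Change 2: A[0] 25 -> 32, delta = 7, sum = 116
Change 3: A[3] 7 -> 20, delta = 13, sum = 129

Answer: 129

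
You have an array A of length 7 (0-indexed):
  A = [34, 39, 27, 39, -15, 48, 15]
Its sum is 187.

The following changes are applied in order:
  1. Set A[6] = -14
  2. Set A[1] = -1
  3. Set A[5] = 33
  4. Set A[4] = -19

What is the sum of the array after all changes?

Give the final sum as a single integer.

Initial sum: 187
Change 1: A[6] 15 -> -14, delta = -29, sum = 158
Change 2: A[1] 39 -> -1, delta = -40, sum = 118
Change 3: A[5] 48 -> 33, delta = -15, sum = 103
Change 4: A[4] -15 -> -19, delta = -4, sum = 99

Answer: 99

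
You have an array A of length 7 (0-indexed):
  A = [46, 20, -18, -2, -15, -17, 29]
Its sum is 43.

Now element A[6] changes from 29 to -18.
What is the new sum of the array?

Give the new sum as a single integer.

Old value at index 6: 29
New value at index 6: -18
Delta = -18 - 29 = -47
New sum = old_sum + delta = 43 + (-47) = -4

Answer: -4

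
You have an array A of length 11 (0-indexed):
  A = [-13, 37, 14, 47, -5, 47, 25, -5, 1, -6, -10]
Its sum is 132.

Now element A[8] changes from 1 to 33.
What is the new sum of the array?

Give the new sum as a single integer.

Answer: 164

Derivation:
Old value at index 8: 1
New value at index 8: 33
Delta = 33 - 1 = 32
New sum = old_sum + delta = 132 + (32) = 164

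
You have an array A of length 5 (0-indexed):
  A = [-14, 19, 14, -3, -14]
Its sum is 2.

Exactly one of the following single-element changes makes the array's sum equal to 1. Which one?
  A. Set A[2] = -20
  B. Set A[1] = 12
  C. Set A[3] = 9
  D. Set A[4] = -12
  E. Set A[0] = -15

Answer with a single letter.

Option A: A[2] 14->-20, delta=-34, new_sum=2+(-34)=-32
Option B: A[1] 19->12, delta=-7, new_sum=2+(-7)=-5
Option C: A[3] -3->9, delta=12, new_sum=2+(12)=14
Option D: A[4] -14->-12, delta=2, new_sum=2+(2)=4
Option E: A[0] -14->-15, delta=-1, new_sum=2+(-1)=1 <-- matches target

Answer: E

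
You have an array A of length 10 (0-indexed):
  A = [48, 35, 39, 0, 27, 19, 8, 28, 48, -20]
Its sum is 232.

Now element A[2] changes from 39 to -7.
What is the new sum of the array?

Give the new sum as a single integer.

Old value at index 2: 39
New value at index 2: -7
Delta = -7 - 39 = -46
New sum = old_sum + delta = 232 + (-46) = 186

Answer: 186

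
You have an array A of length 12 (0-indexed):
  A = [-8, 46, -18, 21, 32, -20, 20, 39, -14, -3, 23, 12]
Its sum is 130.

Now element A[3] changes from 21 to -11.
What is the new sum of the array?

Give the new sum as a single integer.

Old value at index 3: 21
New value at index 3: -11
Delta = -11 - 21 = -32
New sum = old_sum + delta = 130 + (-32) = 98

Answer: 98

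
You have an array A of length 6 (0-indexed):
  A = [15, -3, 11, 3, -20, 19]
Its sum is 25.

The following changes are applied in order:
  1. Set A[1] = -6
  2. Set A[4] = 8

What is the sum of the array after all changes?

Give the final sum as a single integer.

Initial sum: 25
Change 1: A[1] -3 -> -6, delta = -3, sum = 22
Change 2: A[4] -20 -> 8, delta = 28, sum = 50

Answer: 50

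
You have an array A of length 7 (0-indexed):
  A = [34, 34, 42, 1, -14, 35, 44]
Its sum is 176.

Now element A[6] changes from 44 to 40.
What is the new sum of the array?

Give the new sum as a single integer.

Old value at index 6: 44
New value at index 6: 40
Delta = 40 - 44 = -4
New sum = old_sum + delta = 176 + (-4) = 172

Answer: 172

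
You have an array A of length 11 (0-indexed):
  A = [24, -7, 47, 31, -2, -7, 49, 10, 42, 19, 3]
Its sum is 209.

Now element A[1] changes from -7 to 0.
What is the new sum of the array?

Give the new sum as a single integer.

Old value at index 1: -7
New value at index 1: 0
Delta = 0 - -7 = 7
New sum = old_sum + delta = 209 + (7) = 216

Answer: 216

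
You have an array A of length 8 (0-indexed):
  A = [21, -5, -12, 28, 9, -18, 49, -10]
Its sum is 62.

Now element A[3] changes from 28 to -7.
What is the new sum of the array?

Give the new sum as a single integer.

Old value at index 3: 28
New value at index 3: -7
Delta = -7 - 28 = -35
New sum = old_sum + delta = 62 + (-35) = 27

Answer: 27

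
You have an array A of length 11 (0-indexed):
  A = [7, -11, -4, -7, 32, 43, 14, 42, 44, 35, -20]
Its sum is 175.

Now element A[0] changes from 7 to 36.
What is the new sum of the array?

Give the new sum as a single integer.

Answer: 204

Derivation:
Old value at index 0: 7
New value at index 0: 36
Delta = 36 - 7 = 29
New sum = old_sum + delta = 175 + (29) = 204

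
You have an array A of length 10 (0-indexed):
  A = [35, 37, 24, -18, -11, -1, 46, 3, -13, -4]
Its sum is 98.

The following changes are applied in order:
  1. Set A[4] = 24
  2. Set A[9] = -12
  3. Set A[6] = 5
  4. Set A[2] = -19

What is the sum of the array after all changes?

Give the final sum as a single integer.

Answer: 41

Derivation:
Initial sum: 98
Change 1: A[4] -11 -> 24, delta = 35, sum = 133
Change 2: A[9] -4 -> -12, delta = -8, sum = 125
Change 3: A[6] 46 -> 5, delta = -41, sum = 84
Change 4: A[2] 24 -> -19, delta = -43, sum = 41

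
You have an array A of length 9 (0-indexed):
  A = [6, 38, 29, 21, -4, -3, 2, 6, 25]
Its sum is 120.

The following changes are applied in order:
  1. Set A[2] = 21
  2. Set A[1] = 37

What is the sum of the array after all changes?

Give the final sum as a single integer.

Answer: 111

Derivation:
Initial sum: 120
Change 1: A[2] 29 -> 21, delta = -8, sum = 112
Change 2: A[1] 38 -> 37, delta = -1, sum = 111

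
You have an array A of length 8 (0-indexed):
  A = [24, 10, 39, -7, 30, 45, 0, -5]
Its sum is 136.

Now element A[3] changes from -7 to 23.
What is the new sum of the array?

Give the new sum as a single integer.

Old value at index 3: -7
New value at index 3: 23
Delta = 23 - -7 = 30
New sum = old_sum + delta = 136 + (30) = 166

Answer: 166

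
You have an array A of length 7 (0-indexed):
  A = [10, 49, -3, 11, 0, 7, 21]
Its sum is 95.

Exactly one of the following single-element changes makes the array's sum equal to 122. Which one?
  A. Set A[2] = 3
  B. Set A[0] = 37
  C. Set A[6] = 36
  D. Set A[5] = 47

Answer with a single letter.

Answer: B

Derivation:
Option A: A[2] -3->3, delta=6, new_sum=95+(6)=101
Option B: A[0] 10->37, delta=27, new_sum=95+(27)=122 <-- matches target
Option C: A[6] 21->36, delta=15, new_sum=95+(15)=110
Option D: A[5] 7->47, delta=40, new_sum=95+(40)=135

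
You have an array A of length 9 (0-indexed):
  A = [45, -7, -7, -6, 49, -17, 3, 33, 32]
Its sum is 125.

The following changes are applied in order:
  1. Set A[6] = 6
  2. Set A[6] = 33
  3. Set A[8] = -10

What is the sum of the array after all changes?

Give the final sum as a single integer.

Initial sum: 125
Change 1: A[6] 3 -> 6, delta = 3, sum = 128
Change 2: A[6] 6 -> 33, delta = 27, sum = 155
Change 3: A[8] 32 -> -10, delta = -42, sum = 113

Answer: 113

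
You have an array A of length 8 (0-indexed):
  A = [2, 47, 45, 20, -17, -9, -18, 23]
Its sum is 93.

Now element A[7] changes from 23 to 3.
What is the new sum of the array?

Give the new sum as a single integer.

Answer: 73

Derivation:
Old value at index 7: 23
New value at index 7: 3
Delta = 3 - 23 = -20
New sum = old_sum + delta = 93 + (-20) = 73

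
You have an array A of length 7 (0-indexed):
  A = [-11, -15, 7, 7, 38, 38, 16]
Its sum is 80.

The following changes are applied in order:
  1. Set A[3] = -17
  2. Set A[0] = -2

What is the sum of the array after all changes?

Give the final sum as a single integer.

Answer: 65

Derivation:
Initial sum: 80
Change 1: A[3] 7 -> -17, delta = -24, sum = 56
Change 2: A[0] -11 -> -2, delta = 9, sum = 65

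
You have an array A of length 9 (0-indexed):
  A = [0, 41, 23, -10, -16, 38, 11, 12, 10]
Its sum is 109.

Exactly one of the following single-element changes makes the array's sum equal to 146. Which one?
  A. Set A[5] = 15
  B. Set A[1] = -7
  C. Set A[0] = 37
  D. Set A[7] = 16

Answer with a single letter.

Option A: A[5] 38->15, delta=-23, new_sum=109+(-23)=86
Option B: A[1] 41->-7, delta=-48, new_sum=109+(-48)=61
Option C: A[0] 0->37, delta=37, new_sum=109+(37)=146 <-- matches target
Option D: A[7] 12->16, delta=4, new_sum=109+(4)=113

Answer: C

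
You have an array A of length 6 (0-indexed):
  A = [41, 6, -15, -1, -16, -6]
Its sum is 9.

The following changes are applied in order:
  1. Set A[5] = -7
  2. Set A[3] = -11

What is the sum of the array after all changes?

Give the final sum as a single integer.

Answer: -2

Derivation:
Initial sum: 9
Change 1: A[5] -6 -> -7, delta = -1, sum = 8
Change 2: A[3] -1 -> -11, delta = -10, sum = -2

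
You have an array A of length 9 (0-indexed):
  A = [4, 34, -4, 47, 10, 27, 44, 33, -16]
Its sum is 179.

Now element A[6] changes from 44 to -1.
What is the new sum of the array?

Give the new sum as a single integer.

Old value at index 6: 44
New value at index 6: -1
Delta = -1 - 44 = -45
New sum = old_sum + delta = 179 + (-45) = 134

Answer: 134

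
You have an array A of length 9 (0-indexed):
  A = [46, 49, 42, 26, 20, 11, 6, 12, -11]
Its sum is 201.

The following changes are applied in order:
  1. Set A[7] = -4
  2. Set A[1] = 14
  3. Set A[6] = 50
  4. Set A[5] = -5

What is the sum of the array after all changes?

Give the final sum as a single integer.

Answer: 178

Derivation:
Initial sum: 201
Change 1: A[7] 12 -> -4, delta = -16, sum = 185
Change 2: A[1] 49 -> 14, delta = -35, sum = 150
Change 3: A[6] 6 -> 50, delta = 44, sum = 194
Change 4: A[5] 11 -> -5, delta = -16, sum = 178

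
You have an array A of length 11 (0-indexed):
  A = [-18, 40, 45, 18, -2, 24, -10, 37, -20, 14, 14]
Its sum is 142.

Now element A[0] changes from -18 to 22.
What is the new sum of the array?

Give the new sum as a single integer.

Answer: 182

Derivation:
Old value at index 0: -18
New value at index 0: 22
Delta = 22 - -18 = 40
New sum = old_sum + delta = 142 + (40) = 182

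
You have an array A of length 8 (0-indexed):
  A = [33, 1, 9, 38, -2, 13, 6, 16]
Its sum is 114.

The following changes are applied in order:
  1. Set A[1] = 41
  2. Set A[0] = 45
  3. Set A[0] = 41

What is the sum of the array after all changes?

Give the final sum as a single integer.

Answer: 162

Derivation:
Initial sum: 114
Change 1: A[1] 1 -> 41, delta = 40, sum = 154
Change 2: A[0] 33 -> 45, delta = 12, sum = 166
Change 3: A[0] 45 -> 41, delta = -4, sum = 162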